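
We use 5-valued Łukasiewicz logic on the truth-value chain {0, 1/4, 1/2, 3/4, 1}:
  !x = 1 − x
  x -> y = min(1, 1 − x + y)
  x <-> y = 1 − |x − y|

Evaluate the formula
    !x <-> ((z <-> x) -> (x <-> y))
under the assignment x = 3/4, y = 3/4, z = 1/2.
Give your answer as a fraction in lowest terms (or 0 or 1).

!x = !3/4 = 1/4
z <-> x = 1/2 <-> 3/4 = 3/4
x <-> y = 3/4 <-> 3/4 = 1
(z <-> x) -> (x <-> y) = 3/4 -> 1 = 1
!x <-> ((z <-> x) -> (x <-> y)) = 1/4 <-> 1 = 1/4

1/4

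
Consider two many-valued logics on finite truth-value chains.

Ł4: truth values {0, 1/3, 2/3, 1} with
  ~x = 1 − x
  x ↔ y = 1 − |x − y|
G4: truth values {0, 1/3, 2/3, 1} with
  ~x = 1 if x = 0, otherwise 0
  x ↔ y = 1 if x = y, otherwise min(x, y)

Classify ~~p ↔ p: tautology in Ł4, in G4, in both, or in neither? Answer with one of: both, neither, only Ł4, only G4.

In Ł4: every assignment gives 1 — tautology.
In G4: at p = 1/3 the value is 1/3 — not a tautology.

only Ł4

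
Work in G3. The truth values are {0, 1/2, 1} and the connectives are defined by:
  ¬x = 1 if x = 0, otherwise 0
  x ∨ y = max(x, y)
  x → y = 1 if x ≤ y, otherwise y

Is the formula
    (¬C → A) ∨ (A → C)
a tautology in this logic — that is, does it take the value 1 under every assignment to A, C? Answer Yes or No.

Counterexample: take A = 1/2, C = 0.
¬C = ¬0 = 1
¬C → A = 1 → 1/2 = 1/2
A → C = 1/2 → 0 = 0
(¬C → A) ∨ (A → C) = 1/2 ∨ 0 = 1/2
This gives 1/2 ≠ 1.

No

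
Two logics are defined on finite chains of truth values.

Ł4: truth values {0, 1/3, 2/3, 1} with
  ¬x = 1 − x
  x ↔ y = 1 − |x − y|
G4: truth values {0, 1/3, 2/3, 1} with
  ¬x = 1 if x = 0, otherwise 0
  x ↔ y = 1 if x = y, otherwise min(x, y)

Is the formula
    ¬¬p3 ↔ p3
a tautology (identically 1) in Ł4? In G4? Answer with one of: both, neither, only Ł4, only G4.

In Ł4: every assignment gives 1 — tautology.
In G4: at p3 = 1/3 the value is 1/3 — not a tautology.

only Ł4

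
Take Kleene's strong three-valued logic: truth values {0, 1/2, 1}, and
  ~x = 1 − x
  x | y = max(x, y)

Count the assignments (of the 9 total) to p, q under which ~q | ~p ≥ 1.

p = 0, q = 0 ↦ 1  ≥
p = 0, q = 1/2 ↦ 1  ≥
p = 0, q = 1 ↦ 1  ≥
p = 1/2, q = 0 ↦ 1  ≥
p = 1/2, q = 1/2 ↦ 1/2  <
p = 1/2, q = 1 ↦ 1/2  <
p = 1, q = 0 ↦ 1  ≥
p = 1, q = 1/2 ↦ 1/2  <
p = 1, q = 1 ↦ 0  <
So 5 of the 9 assignments meet the threshold.

5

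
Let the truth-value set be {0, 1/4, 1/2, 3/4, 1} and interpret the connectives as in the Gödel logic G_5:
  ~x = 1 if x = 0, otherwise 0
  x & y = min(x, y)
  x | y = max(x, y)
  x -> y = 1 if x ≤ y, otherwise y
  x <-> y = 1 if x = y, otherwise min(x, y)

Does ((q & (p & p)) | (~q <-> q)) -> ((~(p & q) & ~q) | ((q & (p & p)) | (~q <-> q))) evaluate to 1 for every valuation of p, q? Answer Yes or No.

Yes

At p = 1/4, q = 1/2, for instance:
p & p = 1/4 & 1/4 = 1/4
q & (p & p) = 1/2 & 1/4 = 1/4
~q = ~1/2 = 0
~q <-> q = 0 <-> 1/2 = 0
(q & (p & p)) | (~q <-> q) = 1/4 | 0 = 1/4
p & q = 1/4 & 1/2 = 1/4
~(p & q) = ~1/4 = 0
~q = ~1/2 = 0
~(p & q) & ~q = 0 & 0 = 0
(~(p & q) & ~q) | ((q & (p & p)) | (~q <-> q)) = 0 | 1/4 = 1/4
((q & (p & p)) | (~q <-> q)) -> ((~(p & q) & ~q) | ((q & (p & p)) | (~q <-> q))) = 1/4 -> 1/4 = 1
and checking the remaining 24 assignments likewise gives ≥ 1 in every case.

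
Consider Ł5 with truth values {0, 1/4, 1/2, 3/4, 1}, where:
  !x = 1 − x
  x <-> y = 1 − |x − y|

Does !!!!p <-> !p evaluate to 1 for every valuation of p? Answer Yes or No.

No

Counterexample: take p = 0.
!p = !0 = 1
!!p = !1 = 0
!!!p = !0 = 1
!!!!p = !1 = 0
!p = !0 = 1
!!!!p <-> !p = 0 <-> 1 = 0
This gives 0 ≠ 1.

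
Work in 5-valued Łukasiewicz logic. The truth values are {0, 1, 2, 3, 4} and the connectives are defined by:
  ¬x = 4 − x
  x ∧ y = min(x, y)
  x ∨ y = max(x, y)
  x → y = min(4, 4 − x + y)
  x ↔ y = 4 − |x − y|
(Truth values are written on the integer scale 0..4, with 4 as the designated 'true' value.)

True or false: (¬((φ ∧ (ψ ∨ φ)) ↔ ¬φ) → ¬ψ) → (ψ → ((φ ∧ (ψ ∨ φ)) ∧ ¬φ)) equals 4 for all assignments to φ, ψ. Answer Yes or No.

No

Counterexample: take φ = 1, ψ = 2.
ψ ∨ φ = 2 ∨ 1 = 2
φ ∧ (ψ ∨ φ) = 1 ∧ 2 = 1
¬φ = ¬1 = 3
(φ ∧ (ψ ∨ φ)) ↔ ¬φ = 1 ↔ 3 = 2
¬((φ ∧ (ψ ∨ φ)) ↔ ¬φ) = ¬2 = 2
¬ψ = ¬2 = 2
¬((φ ∧ (ψ ∨ φ)) ↔ ¬φ) → ¬ψ = 2 → 2 = 4
ψ ∨ φ = 2 ∨ 1 = 2
φ ∧ (ψ ∨ φ) = 1 ∧ 2 = 1
¬φ = ¬1 = 3
(φ ∧ (ψ ∨ φ)) ∧ ¬φ = 1 ∧ 3 = 1
ψ → ((φ ∧ (ψ ∨ φ)) ∧ ¬φ) = 2 → 1 = 3
(¬((φ ∧ (ψ ∨ φ)) ↔ ¬φ) → ¬ψ) → (ψ → ((φ ∧ (ψ ∨ φ)) ∧ ¬φ)) = 4 → 3 = 3
This gives 3 ≠ 4.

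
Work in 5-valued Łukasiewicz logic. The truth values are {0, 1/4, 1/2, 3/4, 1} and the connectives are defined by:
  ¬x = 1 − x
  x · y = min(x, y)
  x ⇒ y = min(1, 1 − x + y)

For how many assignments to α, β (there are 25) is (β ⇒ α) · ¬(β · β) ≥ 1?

value 1: 5 assignments (counts)
value 3/4: 5 assignments
value 1/2: 5 assignments
value 1/4: 5 assignments
value 0: 5 assignments
So 5 of the 25 assignments meet the threshold.

5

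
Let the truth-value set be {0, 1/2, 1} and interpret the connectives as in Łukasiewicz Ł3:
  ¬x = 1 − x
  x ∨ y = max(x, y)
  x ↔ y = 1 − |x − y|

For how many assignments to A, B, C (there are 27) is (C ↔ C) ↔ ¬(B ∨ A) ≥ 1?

3

value 1: 3 assignments (counts)
value 1/2: 9 assignments
value 0: 15 assignments
So 3 of the 27 assignments meet the threshold.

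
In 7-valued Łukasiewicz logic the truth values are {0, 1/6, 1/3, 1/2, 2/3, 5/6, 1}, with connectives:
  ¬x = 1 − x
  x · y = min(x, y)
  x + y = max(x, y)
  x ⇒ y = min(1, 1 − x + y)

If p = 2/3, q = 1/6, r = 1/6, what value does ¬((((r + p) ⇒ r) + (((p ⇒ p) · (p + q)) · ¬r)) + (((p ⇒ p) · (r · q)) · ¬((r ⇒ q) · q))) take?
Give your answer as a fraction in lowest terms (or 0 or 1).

r + p = 1/6 + 2/3 = 2/3
(r + p) ⇒ r = 2/3 ⇒ 1/6 = 1/2
p ⇒ p = 2/3 ⇒ 2/3 = 1
p + q = 2/3 + 1/6 = 2/3
(p ⇒ p) · (p + q) = 1 · 2/3 = 2/3
¬r = ¬1/6 = 5/6
((p ⇒ p) · (p + q)) · ¬r = 2/3 · 5/6 = 2/3
((r + p) ⇒ r) + (((p ⇒ p) · (p + q)) · ¬r) = 1/2 + 2/3 = 2/3
p ⇒ p = 2/3 ⇒ 2/3 = 1
r · q = 1/6 · 1/6 = 1/6
(p ⇒ p) · (r · q) = 1 · 1/6 = 1/6
r ⇒ q = 1/6 ⇒ 1/6 = 1
(r ⇒ q) · q = 1 · 1/6 = 1/6
¬((r ⇒ q) · q) = ¬1/6 = 5/6
((p ⇒ p) · (r · q)) · ¬((r ⇒ q) · q) = 1/6 · 5/6 = 1/6
(((r + p) ⇒ r) + (((p ⇒ p) · (p + q)) · ¬r)) + (((p ⇒ p) · (r · q)) · ¬((r ⇒ q) · q)) = 2/3 + 1/6 = 2/3
¬((((r + p) ⇒ r) + (((p ⇒ p) · (p + q)) · ¬r)) + (((p ⇒ p) · (r · q)) · ¬((r ⇒ q) · q))) = ¬2/3 = 1/3

1/3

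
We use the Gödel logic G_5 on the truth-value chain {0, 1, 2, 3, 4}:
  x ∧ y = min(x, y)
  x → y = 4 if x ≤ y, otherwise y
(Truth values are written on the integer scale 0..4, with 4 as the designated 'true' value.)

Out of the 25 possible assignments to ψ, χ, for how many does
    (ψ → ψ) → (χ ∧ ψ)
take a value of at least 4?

value 4: 1 assignment (counts)
value 3: 3 assignments
value 2: 5 assignments
value 1: 7 assignments
value 0: 9 assignments
So 1 of the 25 assignments meets the threshold.

1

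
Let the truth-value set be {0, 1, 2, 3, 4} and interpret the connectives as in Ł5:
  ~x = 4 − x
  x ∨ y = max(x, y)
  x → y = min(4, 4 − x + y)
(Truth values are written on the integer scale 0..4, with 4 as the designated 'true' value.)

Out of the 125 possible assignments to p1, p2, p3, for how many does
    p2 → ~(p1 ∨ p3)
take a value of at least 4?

55

value 4: 55 assignments (counts)
value 3: 24 assignments
value 2: 21 assignments
value 1: 16 assignments
value 0: 9 assignments
So 55 of the 125 assignments meet the threshold.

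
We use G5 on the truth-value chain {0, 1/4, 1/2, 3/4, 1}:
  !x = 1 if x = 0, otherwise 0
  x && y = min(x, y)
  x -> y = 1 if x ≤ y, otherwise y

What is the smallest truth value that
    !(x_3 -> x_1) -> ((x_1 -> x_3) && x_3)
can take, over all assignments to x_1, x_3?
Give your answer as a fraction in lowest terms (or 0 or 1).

Take x_1 = 0, x_3 = 1/4:
x_3 -> x_1 = 1/4 -> 0 = 0
!(x_3 -> x_1) = !0 = 1
x_1 -> x_3 = 0 -> 1/4 = 1
(x_1 -> x_3) && x_3 = 1 && 1/4 = 1/4
!(x_3 -> x_1) -> ((x_1 -> x_3) && x_3) = 1 -> 1/4 = 1/4
No assignment yields a value below 1/4, so this is the minimum.

1/4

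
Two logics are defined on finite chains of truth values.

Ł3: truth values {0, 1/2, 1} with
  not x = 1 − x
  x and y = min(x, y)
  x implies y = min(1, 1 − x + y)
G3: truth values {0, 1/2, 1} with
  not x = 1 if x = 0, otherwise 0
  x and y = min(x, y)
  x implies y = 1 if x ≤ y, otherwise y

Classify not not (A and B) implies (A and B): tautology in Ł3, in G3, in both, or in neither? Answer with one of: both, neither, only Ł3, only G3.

In Ł3: every assignment gives 1 — tautology.
In G3: at A = 1/2, B = 1/2 the value is 1/2 — not a tautology.

only Ł3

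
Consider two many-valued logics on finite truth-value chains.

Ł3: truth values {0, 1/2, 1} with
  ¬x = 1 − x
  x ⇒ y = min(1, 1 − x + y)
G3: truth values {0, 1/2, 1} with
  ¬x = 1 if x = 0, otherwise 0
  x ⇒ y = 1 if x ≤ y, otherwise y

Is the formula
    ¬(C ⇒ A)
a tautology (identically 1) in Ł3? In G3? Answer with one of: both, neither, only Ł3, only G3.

neither

In Ł3: at A = 0, C = 0 the value is 0 — not a tautology.
In G3: at A = 0, C = 0 the value is 0 — not a tautology.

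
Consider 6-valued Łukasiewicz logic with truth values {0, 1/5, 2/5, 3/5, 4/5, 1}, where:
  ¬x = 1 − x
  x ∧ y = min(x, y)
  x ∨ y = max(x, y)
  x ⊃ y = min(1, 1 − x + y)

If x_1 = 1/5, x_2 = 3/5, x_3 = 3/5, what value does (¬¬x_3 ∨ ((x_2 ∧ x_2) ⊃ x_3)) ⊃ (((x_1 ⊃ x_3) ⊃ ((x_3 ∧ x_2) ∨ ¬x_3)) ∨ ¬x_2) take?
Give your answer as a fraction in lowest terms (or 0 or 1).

¬x_3 = ¬3/5 = 2/5
¬¬x_3 = ¬2/5 = 3/5
x_2 ∧ x_2 = 3/5 ∧ 3/5 = 3/5
(x_2 ∧ x_2) ⊃ x_3 = 3/5 ⊃ 3/5 = 1
¬¬x_3 ∨ ((x_2 ∧ x_2) ⊃ x_3) = 3/5 ∨ 1 = 1
x_1 ⊃ x_3 = 1/5 ⊃ 3/5 = 1
x_3 ∧ x_2 = 3/5 ∧ 3/5 = 3/5
¬x_3 = ¬3/5 = 2/5
(x_3 ∧ x_2) ∨ ¬x_3 = 3/5 ∨ 2/5 = 3/5
(x_1 ⊃ x_3) ⊃ ((x_3 ∧ x_2) ∨ ¬x_3) = 1 ⊃ 3/5 = 3/5
¬x_2 = ¬3/5 = 2/5
((x_1 ⊃ x_3) ⊃ ((x_3 ∧ x_2) ∨ ¬x_3)) ∨ ¬x_2 = 3/5 ∨ 2/5 = 3/5
(¬¬x_3 ∨ ((x_2 ∧ x_2) ⊃ x_3)) ⊃ (((x_1 ⊃ x_3) ⊃ ((x_3 ∧ x_2) ∨ ¬x_3)) ∨ ¬x_2) = 1 ⊃ 3/5 = 3/5

3/5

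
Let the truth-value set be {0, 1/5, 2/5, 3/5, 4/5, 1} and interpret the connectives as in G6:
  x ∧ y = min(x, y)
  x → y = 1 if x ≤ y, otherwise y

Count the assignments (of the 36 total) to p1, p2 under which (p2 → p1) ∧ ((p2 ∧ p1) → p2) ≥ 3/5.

24

value 1: 21 assignments (counts)
value 4/5: 1 assignment (counts)
value 3/5: 2 assignments (counts)
value 2/5: 3 assignments
value 1/5: 4 assignments
value 0: 5 assignments
So 24 of the 36 assignments meet the threshold.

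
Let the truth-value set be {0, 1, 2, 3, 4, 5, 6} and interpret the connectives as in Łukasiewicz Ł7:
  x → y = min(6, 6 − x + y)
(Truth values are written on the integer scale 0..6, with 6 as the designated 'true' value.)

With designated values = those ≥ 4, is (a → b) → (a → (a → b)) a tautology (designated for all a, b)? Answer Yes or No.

Yes

At a = 3, b = 1, for instance:
a → b = 3 → 1 = 4
a → b = 3 → 1 = 4
a → (a → b) = 3 → 4 = 6
(a → b) → (a → (a → b)) = 4 → 6 = 6
and checking the remaining 48 assignments likewise gives ≥ 4 in every case.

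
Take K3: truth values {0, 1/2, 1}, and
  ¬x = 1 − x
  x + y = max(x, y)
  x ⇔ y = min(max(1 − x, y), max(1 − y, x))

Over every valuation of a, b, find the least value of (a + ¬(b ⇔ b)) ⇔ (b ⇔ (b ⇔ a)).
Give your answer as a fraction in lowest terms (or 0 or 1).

1/2

Take a = 0, b = 1/2:
b ⇔ b = 1/2 ⇔ 1/2 = 1/2
¬(b ⇔ b) = ¬1/2 = 1/2
a + ¬(b ⇔ b) = 0 + 1/2 = 1/2
b ⇔ a = 1/2 ⇔ 0 = 1/2
b ⇔ (b ⇔ a) = 1/2 ⇔ 1/2 = 1/2
(a + ¬(b ⇔ b)) ⇔ (b ⇔ (b ⇔ a)) = 1/2 ⇔ 1/2 = 1/2
No assignment yields a value below 1/2, so this is the minimum.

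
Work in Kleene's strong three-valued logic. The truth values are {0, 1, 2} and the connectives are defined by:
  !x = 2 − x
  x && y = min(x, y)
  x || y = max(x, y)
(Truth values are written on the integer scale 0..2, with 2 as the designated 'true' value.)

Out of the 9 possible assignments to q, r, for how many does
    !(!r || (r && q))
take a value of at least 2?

q = 0, r = 0 ↦ 0  <
q = 0, r = 1 ↦ 1  <
q = 0, r = 2 ↦ 2  ≥
q = 1, r = 0 ↦ 0  <
q = 1, r = 1 ↦ 1  <
q = 1, r = 2 ↦ 1  <
q = 2, r = 0 ↦ 0  <
q = 2, r = 1 ↦ 1  <
q = 2, r = 2 ↦ 0  <
So 1 of the 9 assignments meets the threshold.

1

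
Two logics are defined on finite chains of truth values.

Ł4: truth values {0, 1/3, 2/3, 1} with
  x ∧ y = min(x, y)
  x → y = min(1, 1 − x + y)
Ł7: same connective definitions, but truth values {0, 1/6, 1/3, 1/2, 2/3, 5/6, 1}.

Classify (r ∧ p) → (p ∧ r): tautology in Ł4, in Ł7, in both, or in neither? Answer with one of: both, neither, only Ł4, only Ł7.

In Ł4: every assignment gives 1 — tautology.
In Ł7: every assignment gives 1 — tautology.

both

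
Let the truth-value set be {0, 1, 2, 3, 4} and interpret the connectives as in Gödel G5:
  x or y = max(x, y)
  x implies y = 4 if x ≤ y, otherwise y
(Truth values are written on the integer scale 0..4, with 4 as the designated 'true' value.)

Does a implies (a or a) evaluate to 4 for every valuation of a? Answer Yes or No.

Yes

a = 0 ↦ 4
a = 1 ↦ 4
a = 2 ↦ 4
a = 3 ↦ 4
a = 4 ↦ 4
Every assignment gives a value ≥ 4.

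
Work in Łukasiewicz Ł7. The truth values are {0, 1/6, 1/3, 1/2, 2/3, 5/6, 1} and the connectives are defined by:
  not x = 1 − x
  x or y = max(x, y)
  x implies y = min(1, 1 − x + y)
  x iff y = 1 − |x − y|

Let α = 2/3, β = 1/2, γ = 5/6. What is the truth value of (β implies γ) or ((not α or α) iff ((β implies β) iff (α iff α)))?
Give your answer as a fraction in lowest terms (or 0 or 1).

1

β implies γ = 1/2 implies 5/6 = 1
not α = not 2/3 = 1/3
not α or α = 1/3 or 2/3 = 2/3
β implies β = 1/2 implies 1/2 = 1
α iff α = 2/3 iff 2/3 = 1
(β implies β) iff (α iff α) = 1 iff 1 = 1
(not α or α) iff ((β implies β) iff (α iff α)) = 2/3 iff 1 = 2/3
(β implies γ) or ((not α or α) iff ((β implies β) iff (α iff α))) = 1 or 2/3 = 1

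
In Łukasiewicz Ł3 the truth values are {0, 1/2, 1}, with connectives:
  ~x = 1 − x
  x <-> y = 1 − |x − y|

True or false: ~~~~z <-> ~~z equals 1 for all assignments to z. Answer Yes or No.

z = 0 ↦ 1
z = 1/2 ↦ 1
z = 1 ↦ 1
Every assignment gives a value ≥ 1.

Yes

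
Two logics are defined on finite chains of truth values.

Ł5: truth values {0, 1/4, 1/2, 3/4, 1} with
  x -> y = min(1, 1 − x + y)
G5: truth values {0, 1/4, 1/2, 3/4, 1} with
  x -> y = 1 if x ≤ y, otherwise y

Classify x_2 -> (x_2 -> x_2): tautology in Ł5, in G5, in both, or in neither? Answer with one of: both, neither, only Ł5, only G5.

both

In Ł5: every assignment gives 1 — tautology.
In G5: every assignment gives 1 — tautology.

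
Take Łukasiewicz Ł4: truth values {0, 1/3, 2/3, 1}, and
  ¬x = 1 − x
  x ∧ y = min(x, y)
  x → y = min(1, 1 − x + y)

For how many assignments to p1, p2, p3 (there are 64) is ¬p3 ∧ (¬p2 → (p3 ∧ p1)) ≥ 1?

value 1: 4 assignments (counts)
value 2/3: 15 assignments
value 1/3: 23 assignments
value 0: 22 assignments
So 4 of the 64 assignments meet the threshold.

4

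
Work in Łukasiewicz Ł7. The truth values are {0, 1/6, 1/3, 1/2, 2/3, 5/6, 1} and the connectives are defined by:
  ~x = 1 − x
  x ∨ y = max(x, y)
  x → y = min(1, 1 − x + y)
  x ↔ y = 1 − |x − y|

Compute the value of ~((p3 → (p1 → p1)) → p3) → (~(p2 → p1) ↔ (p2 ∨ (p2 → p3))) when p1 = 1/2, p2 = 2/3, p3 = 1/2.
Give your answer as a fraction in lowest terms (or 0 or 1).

p1 → p1 = 1/2 → 1/2 = 1
p3 → (p1 → p1) = 1/2 → 1 = 1
(p3 → (p1 → p1)) → p3 = 1 → 1/2 = 1/2
~((p3 → (p1 → p1)) → p3) = ~1/2 = 1/2
p2 → p1 = 2/3 → 1/2 = 5/6
~(p2 → p1) = ~5/6 = 1/6
p2 → p3 = 2/3 → 1/2 = 5/6
p2 ∨ (p2 → p3) = 2/3 ∨ 5/6 = 5/6
~(p2 → p1) ↔ (p2 ∨ (p2 → p3)) = 1/6 ↔ 5/6 = 1/3
~((p3 → (p1 → p1)) → p3) → (~(p2 → p1) ↔ (p2 ∨ (p2 → p3))) = 1/2 → 1/3 = 5/6

5/6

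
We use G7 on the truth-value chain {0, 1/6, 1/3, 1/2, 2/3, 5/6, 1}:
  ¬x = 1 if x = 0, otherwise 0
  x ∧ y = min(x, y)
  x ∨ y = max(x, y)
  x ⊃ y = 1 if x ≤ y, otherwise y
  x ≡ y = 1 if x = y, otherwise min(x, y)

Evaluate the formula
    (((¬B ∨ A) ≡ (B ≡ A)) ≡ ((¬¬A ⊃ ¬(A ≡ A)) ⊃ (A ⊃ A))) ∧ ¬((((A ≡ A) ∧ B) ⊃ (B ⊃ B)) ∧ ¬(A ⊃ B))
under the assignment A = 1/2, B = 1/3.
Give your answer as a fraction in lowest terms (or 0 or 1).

¬B = ¬1/3 = 0
¬B ∨ A = 0 ∨ 1/2 = 1/2
B ≡ A = 1/3 ≡ 1/2 = 1/3
(¬B ∨ A) ≡ (B ≡ A) = 1/2 ≡ 1/3 = 1/3
¬A = ¬1/2 = 0
¬¬A = ¬0 = 1
A ≡ A = 1/2 ≡ 1/2 = 1
¬(A ≡ A) = ¬1 = 0
¬¬A ⊃ ¬(A ≡ A) = 1 ⊃ 0 = 0
A ⊃ A = 1/2 ⊃ 1/2 = 1
(¬¬A ⊃ ¬(A ≡ A)) ⊃ (A ⊃ A) = 0 ⊃ 1 = 1
((¬B ∨ A) ≡ (B ≡ A)) ≡ ((¬¬A ⊃ ¬(A ≡ A)) ⊃ (A ⊃ A)) = 1/3 ≡ 1 = 1/3
A ≡ A = 1/2 ≡ 1/2 = 1
(A ≡ A) ∧ B = 1 ∧ 1/3 = 1/3
B ⊃ B = 1/3 ⊃ 1/3 = 1
((A ≡ A) ∧ B) ⊃ (B ⊃ B) = 1/3 ⊃ 1 = 1
A ⊃ B = 1/2 ⊃ 1/3 = 1/3
¬(A ⊃ B) = ¬1/3 = 0
(((A ≡ A) ∧ B) ⊃ (B ⊃ B)) ∧ ¬(A ⊃ B) = 1 ∧ 0 = 0
¬((((A ≡ A) ∧ B) ⊃ (B ⊃ B)) ∧ ¬(A ⊃ B)) = ¬0 = 1
(((¬B ∨ A) ≡ (B ≡ A)) ≡ ((¬¬A ⊃ ¬(A ≡ A)) ⊃ (A ⊃ A))) ∧ ¬((((A ≡ A) ∧ B) ⊃ (B ⊃ B)) ∧ ¬(A ⊃ B)) = 1/3 ∧ 1 = 1/3

1/3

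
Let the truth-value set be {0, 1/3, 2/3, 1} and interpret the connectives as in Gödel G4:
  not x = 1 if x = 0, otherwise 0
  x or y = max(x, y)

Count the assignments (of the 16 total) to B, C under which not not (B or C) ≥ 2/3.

15

B = 0, C = 0 ↦ 0  <
B = 0, C = 1/3 ↦ 1  ≥
B = 0, C = 2/3 ↦ 1  ≥
B = 0, C = 1 ↦ 1  ≥
B = 1/3, C = 0 ↦ 1  ≥
B = 1/3, C = 1/3 ↦ 1  ≥
B = 1/3, C = 2/3 ↦ 1  ≥
B = 1/3, C = 1 ↦ 1  ≥
B = 2/3, C = 0 ↦ 1  ≥
B = 2/3, C = 1/3 ↦ 1  ≥
B = 2/3, C = 2/3 ↦ 1  ≥
B = 2/3, C = 1 ↦ 1  ≥
B = 1, C = 0 ↦ 1  ≥
B = 1, C = 1/3 ↦ 1  ≥
B = 1, C = 2/3 ↦ 1  ≥
B = 1, C = 1 ↦ 1  ≥
So 15 of the 16 assignments meet the threshold.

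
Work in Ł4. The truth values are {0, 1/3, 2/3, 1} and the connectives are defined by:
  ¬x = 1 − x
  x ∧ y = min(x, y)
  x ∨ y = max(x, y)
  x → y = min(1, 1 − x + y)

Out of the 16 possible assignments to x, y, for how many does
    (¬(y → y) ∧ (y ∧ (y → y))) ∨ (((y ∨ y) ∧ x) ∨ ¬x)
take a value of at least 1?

5

x = 0, y = 0 ↦ 1  ≥
x = 0, y = 1/3 ↦ 1  ≥
x = 0, y = 2/3 ↦ 1  ≥
x = 0, y = 1 ↦ 1  ≥
x = 1/3, y = 0 ↦ 2/3  <
x = 1/3, y = 1/3 ↦ 2/3  <
x = 1/3, y = 2/3 ↦ 2/3  <
x = 1/3, y = 1 ↦ 2/3  <
x = 2/3, y = 0 ↦ 1/3  <
x = 2/3, y = 1/3 ↦ 1/3  <
x = 2/3, y = 2/3 ↦ 2/3  <
x = 2/3, y = 1 ↦ 2/3  <
x = 1, y = 0 ↦ 0  <
x = 1, y = 1/3 ↦ 1/3  <
x = 1, y = 2/3 ↦ 2/3  <
x = 1, y = 1 ↦ 1  ≥
So 5 of the 16 assignments meet the threshold.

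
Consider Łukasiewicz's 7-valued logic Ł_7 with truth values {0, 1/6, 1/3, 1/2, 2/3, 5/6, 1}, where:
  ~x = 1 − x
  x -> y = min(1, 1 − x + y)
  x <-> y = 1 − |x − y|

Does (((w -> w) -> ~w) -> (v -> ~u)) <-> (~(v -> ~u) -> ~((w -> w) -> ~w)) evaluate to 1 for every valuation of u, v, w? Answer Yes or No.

Yes

At u = 1/6, v = 1/2, w = 1, for instance:
w -> w = 1 -> 1 = 1
~w = ~1 = 0
(w -> w) -> ~w = 1 -> 0 = 0
~u = ~1/6 = 5/6
v -> ~u = 1/2 -> 5/6 = 1
((w -> w) -> ~w) -> (v -> ~u) = 0 -> 1 = 1
~(v -> ~u) = ~1 = 0
~((w -> w) -> ~w) = ~0 = 1
~(v -> ~u) -> ~((w -> w) -> ~w) = 0 -> 1 = 1
(((w -> w) -> ~w) -> (v -> ~u)) <-> (~(v -> ~u) -> ~((w -> w) -> ~w)) = 1 <-> 1 = 1
and checking the remaining 342 assignments likewise gives ≥ 1 in every case.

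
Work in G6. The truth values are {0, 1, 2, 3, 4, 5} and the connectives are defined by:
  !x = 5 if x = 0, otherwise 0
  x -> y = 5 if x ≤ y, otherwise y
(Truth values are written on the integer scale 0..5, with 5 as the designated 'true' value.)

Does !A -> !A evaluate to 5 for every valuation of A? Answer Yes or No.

A = 0 ↦ 5
A = 1 ↦ 5
A = 2 ↦ 5
A = 3 ↦ 5
A = 4 ↦ 5
A = 5 ↦ 5
Every assignment gives a value ≥ 5.

Yes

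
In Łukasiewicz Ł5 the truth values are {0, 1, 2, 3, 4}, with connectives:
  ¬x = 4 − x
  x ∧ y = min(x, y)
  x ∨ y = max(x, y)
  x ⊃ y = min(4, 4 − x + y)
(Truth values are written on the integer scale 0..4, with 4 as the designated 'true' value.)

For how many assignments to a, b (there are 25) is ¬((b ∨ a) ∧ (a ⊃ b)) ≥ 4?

value 4: 2 assignments (counts)
value 3: 5 assignments
value 2: 7 assignments
value 1: 6 assignments
value 0: 5 assignments
So 2 of the 25 assignments meet the threshold.

2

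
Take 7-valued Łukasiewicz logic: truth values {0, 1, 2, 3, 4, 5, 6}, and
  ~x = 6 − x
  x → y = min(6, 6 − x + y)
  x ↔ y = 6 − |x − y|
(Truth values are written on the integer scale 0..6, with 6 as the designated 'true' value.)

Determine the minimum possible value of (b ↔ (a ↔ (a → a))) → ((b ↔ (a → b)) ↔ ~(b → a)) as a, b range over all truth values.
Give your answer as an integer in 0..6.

Take a = 6, b = 6:
a → a = 6 → 6 = 6
a ↔ (a → a) = 6 ↔ 6 = 6
b ↔ (a ↔ (a → a)) = 6 ↔ 6 = 6
a → b = 6 → 6 = 6
b ↔ (a → b) = 6 ↔ 6 = 6
b → a = 6 → 6 = 6
~(b → a) = ~6 = 0
(b ↔ (a → b)) ↔ ~(b → a) = 6 ↔ 0 = 0
(b ↔ (a ↔ (a → a))) → ((b ↔ (a → b)) ↔ ~(b → a)) = 6 → 0 = 0
No assignment yields a value below 0, so this is the minimum.

0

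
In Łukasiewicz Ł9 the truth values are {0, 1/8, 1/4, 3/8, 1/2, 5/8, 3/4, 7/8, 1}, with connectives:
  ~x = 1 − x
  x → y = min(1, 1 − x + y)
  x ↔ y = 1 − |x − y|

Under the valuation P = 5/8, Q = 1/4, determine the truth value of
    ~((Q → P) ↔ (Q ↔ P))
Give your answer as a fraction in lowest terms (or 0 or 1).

Q → P = 1/4 → 5/8 = 1
Q ↔ P = 1/4 ↔ 5/8 = 5/8
(Q → P) ↔ (Q ↔ P) = 1 ↔ 5/8 = 5/8
~((Q → P) ↔ (Q ↔ P)) = ~5/8 = 3/8

3/8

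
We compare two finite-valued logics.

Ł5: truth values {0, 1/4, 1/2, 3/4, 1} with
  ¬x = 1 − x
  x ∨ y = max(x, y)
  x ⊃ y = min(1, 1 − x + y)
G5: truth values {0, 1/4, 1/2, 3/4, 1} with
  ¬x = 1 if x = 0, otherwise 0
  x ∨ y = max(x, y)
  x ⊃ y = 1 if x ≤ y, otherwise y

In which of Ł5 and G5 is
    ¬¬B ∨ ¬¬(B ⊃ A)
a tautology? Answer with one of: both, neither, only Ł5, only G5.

In Ł5: at A = 0, B = 1/4 the value is 3/4 — not a tautology.
In G5: every assignment gives 1 — tautology.

only G5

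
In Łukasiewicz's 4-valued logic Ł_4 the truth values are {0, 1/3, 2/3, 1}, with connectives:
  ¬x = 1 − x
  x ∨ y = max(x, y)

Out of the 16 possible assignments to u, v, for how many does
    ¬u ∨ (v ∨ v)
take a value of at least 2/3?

12

u = 0, v = 0 ↦ 1  ≥
u = 0, v = 1/3 ↦ 1  ≥
u = 0, v = 2/3 ↦ 1  ≥
u = 0, v = 1 ↦ 1  ≥
u = 1/3, v = 0 ↦ 2/3  ≥
u = 1/3, v = 1/3 ↦ 2/3  ≥
u = 1/3, v = 2/3 ↦ 2/3  ≥
u = 1/3, v = 1 ↦ 1  ≥
u = 2/3, v = 0 ↦ 1/3  <
u = 2/3, v = 1/3 ↦ 1/3  <
u = 2/3, v = 2/3 ↦ 2/3  ≥
u = 2/3, v = 1 ↦ 1  ≥
u = 1, v = 0 ↦ 0  <
u = 1, v = 1/3 ↦ 1/3  <
u = 1, v = 2/3 ↦ 2/3  ≥
u = 1, v = 1 ↦ 1  ≥
So 12 of the 16 assignments meet the threshold.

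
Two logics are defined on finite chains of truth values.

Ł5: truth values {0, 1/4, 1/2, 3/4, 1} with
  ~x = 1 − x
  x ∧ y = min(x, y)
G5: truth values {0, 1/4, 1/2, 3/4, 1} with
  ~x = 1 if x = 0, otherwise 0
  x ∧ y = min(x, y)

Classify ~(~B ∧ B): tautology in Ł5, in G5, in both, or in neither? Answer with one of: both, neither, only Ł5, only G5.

In Ł5: at B = 1/4 the value is 3/4 — not a tautology.
In G5: every assignment gives 1 — tautology.

only G5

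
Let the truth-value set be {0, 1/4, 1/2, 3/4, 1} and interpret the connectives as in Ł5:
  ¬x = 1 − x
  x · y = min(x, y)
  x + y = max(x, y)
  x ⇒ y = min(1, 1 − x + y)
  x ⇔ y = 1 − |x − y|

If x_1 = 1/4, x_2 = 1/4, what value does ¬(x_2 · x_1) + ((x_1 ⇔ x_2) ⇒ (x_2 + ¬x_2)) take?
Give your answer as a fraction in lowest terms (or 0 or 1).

3/4

x_2 · x_1 = 1/4 · 1/4 = 1/4
¬(x_2 · x_1) = ¬1/4 = 3/4
x_1 ⇔ x_2 = 1/4 ⇔ 1/4 = 1
¬x_2 = ¬1/4 = 3/4
x_2 + ¬x_2 = 1/4 + 3/4 = 3/4
(x_1 ⇔ x_2) ⇒ (x_2 + ¬x_2) = 1 ⇒ 3/4 = 3/4
¬(x_2 · x_1) + ((x_1 ⇔ x_2) ⇒ (x_2 + ¬x_2)) = 3/4 + 3/4 = 3/4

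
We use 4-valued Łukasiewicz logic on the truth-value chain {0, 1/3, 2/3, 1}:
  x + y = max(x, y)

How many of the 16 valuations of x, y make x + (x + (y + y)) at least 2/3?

x = 0, y = 0 ↦ 0  <
x = 0, y = 1/3 ↦ 1/3  <
x = 0, y = 2/3 ↦ 2/3  ≥
x = 0, y = 1 ↦ 1  ≥
x = 1/3, y = 0 ↦ 1/3  <
x = 1/3, y = 1/3 ↦ 1/3  <
x = 1/3, y = 2/3 ↦ 2/3  ≥
x = 1/3, y = 1 ↦ 1  ≥
x = 2/3, y = 0 ↦ 2/3  ≥
x = 2/3, y = 1/3 ↦ 2/3  ≥
x = 2/3, y = 2/3 ↦ 2/3  ≥
x = 2/3, y = 1 ↦ 1  ≥
x = 1, y = 0 ↦ 1  ≥
x = 1, y = 1/3 ↦ 1  ≥
x = 1, y = 2/3 ↦ 1  ≥
x = 1, y = 1 ↦ 1  ≥
So 12 of the 16 assignments meet the threshold.

12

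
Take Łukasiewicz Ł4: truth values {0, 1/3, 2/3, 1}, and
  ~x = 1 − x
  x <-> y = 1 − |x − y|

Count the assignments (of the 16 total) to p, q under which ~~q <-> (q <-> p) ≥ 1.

5

p = 0, q = 0 ↦ 0  <
p = 0, q = 1/3 ↦ 2/3  <
p = 0, q = 2/3 ↦ 2/3  <
p = 0, q = 1 ↦ 0  <
p = 1/3, q = 0 ↦ 1/3  <
p = 1/3, q = 1/3 ↦ 1/3  <
p = 1/3, q = 2/3 ↦ 1  ≥
p = 1/3, q = 1 ↦ 1/3  <
p = 2/3, q = 0 ↦ 2/3  <
p = 2/3, q = 1/3 ↦ 2/3  <
p = 2/3, q = 2/3 ↦ 2/3  <
p = 2/3, q = 1 ↦ 2/3  <
p = 1, q = 0 ↦ 1  ≥
p = 1, q = 1/3 ↦ 1  ≥
p = 1, q = 2/3 ↦ 1  ≥
p = 1, q = 1 ↦ 1  ≥
So 5 of the 16 assignments meet the threshold.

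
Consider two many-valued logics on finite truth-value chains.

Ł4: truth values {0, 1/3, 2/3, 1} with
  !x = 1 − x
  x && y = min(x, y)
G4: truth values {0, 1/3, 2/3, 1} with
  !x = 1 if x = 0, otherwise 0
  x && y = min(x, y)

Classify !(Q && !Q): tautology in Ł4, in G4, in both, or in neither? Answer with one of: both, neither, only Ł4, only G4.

In Ł4: at Q = 1/3 the value is 2/3 — not a tautology.
In G4: every assignment gives 1 — tautology.

only G4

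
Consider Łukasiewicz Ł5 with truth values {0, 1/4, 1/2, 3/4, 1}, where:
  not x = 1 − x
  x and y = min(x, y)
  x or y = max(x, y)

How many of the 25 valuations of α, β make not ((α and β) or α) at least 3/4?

10

value 1: 5 assignments (counts)
value 3/4: 5 assignments (counts)
value 1/2: 5 assignments
value 1/4: 5 assignments
value 0: 5 assignments
So 10 of the 25 assignments meet the threshold.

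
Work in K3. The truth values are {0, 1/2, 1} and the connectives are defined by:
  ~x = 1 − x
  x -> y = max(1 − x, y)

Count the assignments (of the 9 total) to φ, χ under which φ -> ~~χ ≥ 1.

5

φ = 0, χ = 0 ↦ 1  ≥
φ = 0, χ = 1/2 ↦ 1  ≥
φ = 0, χ = 1 ↦ 1  ≥
φ = 1/2, χ = 0 ↦ 1/2  <
φ = 1/2, χ = 1/2 ↦ 1/2  <
φ = 1/2, χ = 1 ↦ 1  ≥
φ = 1, χ = 0 ↦ 0  <
φ = 1, χ = 1/2 ↦ 1/2  <
φ = 1, χ = 1 ↦ 1  ≥
So 5 of the 9 assignments meet the threshold.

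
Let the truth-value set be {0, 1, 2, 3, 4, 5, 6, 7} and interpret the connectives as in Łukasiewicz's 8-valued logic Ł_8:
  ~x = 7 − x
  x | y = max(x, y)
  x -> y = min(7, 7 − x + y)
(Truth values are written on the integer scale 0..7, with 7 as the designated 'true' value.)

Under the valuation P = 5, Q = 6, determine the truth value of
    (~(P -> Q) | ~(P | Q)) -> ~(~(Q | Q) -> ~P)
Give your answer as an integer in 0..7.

6

P -> Q = 5 -> 6 = 7
~(P -> Q) = ~7 = 0
P | Q = 5 | 6 = 6
~(P | Q) = ~6 = 1
~(P -> Q) | ~(P | Q) = 0 | 1 = 1
Q | Q = 6 | 6 = 6
~(Q | Q) = ~6 = 1
~P = ~5 = 2
~(Q | Q) -> ~P = 1 -> 2 = 7
~(~(Q | Q) -> ~P) = ~7 = 0
(~(P -> Q) | ~(P | Q)) -> ~(~(Q | Q) -> ~P) = 1 -> 0 = 6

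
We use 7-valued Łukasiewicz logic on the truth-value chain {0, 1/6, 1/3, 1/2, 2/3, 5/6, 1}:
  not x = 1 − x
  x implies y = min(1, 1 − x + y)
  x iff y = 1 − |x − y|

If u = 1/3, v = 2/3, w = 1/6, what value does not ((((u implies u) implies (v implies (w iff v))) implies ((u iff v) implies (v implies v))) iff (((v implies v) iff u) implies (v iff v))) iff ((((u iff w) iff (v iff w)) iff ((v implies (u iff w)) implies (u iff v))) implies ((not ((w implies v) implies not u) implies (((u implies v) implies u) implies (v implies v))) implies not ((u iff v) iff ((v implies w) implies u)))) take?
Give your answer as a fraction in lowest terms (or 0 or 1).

5/6

u implies u = 1/3 implies 1/3 = 1
w iff v = 1/6 iff 2/3 = 1/2
v implies (w iff v) = 2/3 implies 1/2 = 5/6
(u implies u) implies (v implies (w iff v)) = 1 implies 5/6 = 5/6
u iff v = 1/3 iff 2/3 = 2/3
v implies v = 2/3 implies 2/3 = 1
(u iff v) implies (v implies v) = 2/3 implies 1 = 1
((u implies u) implies (v implies (w iff v))) implies ((u iff v) implies (v implies v)) = 5/6 implies 1 = 1
v implies v = 2/3 implies 2/3 = 1
(v implies v) iff u = 1 iff 1/3 = 1/3
v iff v = 2/3 iff 2/3 = 1
((v implies v) iff u) implies (v iff v) = 1/3 implies 1 = 1
(((u implies u) implies (v implies (w iff v))) implies ((u iff v) implies (v implies v))) iff (((v implies v) iff u) implies (v iff v)) = 1 iff 1 = 1
not ((((u implies u) implies (v implies (w iff v))) implies ((u iff v) implies (v implies v))) iff (((v implies v) iff u) implies (v iff v))) = not 1 = 0
u iff w = 1/3 iff 1/6 = 5/6
v iff w = 2/3 iff 1/6 = 1/2
(u iff w) iff (v iff w) = 5/6 iff 1/2 = 2/3
u iff w = 1/3 iff 1/6 = 5/6
v implies (u iff w) = 2/3 implies 5/6 = 1
u iff v = 1/3 iff 2/3 = 2/3
(v implies (u iff w)) implies (u iff v) = 1 implies 2/3 = 2/3
((u iff w) iff (v iff w)) iff ((v implies (u iff w)) implies (u iff v)) = 2/3 iff 2/3 = 1
w implies v = 1/6 implies 2/3 = 1
not u = not 1/3 = 2/3
(w implies v) implies not u = 1 implies 2/3 = 2/3
not ((w implies v) implies not u) = not 2/3 = 1/3
u implies v = 1/3 implies 2/3 = 1
(u implies v) implies u = 1 implies 1/3 = 1/3
v implies v = 2/3 implies 2/3 = 1
((u implies v) implies u) implies (v implies v) = 1/3 implies 1 = 1
not ((w implies v) implies not u) implies (((u implies v) implies u) implies (v implies v)) = 1/3 implies 1 = 1
u iff v = 1/3 iff 2/3 = 2/3
v implies w = 2/3 implies 1/6 = 1/2
(v implies w) implies u = 1/2 implies 1/3 = 5/6
(u iff v) iff ((v implies w) implies u) = 2/3 iff 5/6 = 5/6
not ((u iff v) iff ((v implies w) implies u)) = not 5/6 = 1/6
(not ((w implies v) implies not u) implies (((u implies v) implies u) implies (v implies v))) implies not ((u iff v) iff ((v implies w) implies u)) = 1 implies 1/6 = 1/6
(((u iff w) iff (v iff w)) iff ((v implies (u iff w)) implies (u iff v))) implies ((not ((w implies v) implies not u) implies (((u implies v) implies u) implies (v implies v))) implies not ((u iff v) iff ((v implies w) implies u))) = 1 implies 1/6 = 1/6
not ((((u implies u) implies (v implies (w iff v))) implies ((u iff v) implies (v implies v))) iff (((v implies v) iff u) implies (v iff v))) iff ((((u iff w) iff (v iff w)) iff ((v implies (u iff w)) implies (u iff v))) implies ((not ((w implies v) implies not u) implies (((u implies v) implies u) implies (v implies v))) implies not ((u iff v) iff ((v implies w) implies u)))) = 0 iff 1/6 = 5/6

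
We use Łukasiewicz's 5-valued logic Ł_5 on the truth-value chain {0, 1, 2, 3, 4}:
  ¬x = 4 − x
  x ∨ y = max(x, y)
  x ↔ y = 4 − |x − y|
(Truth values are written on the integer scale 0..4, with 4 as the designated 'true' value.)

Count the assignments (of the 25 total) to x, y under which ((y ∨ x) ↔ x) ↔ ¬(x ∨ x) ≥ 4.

3

value 4: 3 assignments (counts)
value 3: 5 assignments
value 2: 6 assignments
value 1: 5 assignments
value 0: 6 assignments
So 3 of the 25 assignments meet the threshold.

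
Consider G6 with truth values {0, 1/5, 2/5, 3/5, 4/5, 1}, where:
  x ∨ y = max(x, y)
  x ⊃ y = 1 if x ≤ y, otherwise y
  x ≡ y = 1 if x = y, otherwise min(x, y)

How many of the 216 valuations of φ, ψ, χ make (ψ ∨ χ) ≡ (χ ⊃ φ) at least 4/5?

value 1: 26 assignments (counts)
value 4/5: 34 assignments (counts)
value 3/5: 39 assignments
value 2/5: 41 assignments
value 1/5: 40 assignments
value 0: 36 assignments
So 60 of the 216 assignments meet the threshold.

60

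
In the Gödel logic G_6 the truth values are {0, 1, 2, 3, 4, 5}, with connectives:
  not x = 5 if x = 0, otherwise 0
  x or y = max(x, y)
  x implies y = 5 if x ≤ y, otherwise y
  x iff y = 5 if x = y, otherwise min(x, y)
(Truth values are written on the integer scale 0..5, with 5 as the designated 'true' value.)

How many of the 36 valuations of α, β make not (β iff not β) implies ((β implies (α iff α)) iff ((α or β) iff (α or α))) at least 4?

22

value 5: 21 assignments (counts)
value 4: 1 assignment (counts)
value 3: 2 assignments
value 2: 3 assignments
value 1: 4 assignments
value 0: 5 assignments
So 22 of the 36 assignments meet the threshold.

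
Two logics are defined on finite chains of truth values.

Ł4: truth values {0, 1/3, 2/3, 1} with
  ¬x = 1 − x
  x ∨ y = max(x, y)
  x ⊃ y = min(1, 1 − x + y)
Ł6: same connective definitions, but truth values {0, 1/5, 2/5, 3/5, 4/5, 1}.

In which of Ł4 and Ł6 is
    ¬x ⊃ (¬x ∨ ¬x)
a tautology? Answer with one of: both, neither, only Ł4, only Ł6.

In Ł4: every assignment gives 1 — tautology.
In Ł6: every assignment gives 1 — tautology.

both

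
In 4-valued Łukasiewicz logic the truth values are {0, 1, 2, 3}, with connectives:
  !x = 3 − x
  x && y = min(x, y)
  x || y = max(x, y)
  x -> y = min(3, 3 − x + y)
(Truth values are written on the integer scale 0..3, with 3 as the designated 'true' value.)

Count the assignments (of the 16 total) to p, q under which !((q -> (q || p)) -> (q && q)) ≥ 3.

4

p = 0, q = 0 ↦ 3  ≥
p = 0, q = 1 ↦ 2  <
p = 0, q = 2 ↦ 1  <
p = 0, q = 3 ↦ 0  <
p = 1, q = 0 ↦ 3  ≥
p = 1, q = 1 ↦ 2  <
p = 1, q = 2 ↦ 1  <
p = 1, q = 3 ↦ 0  <
p = 2, q = 0 ↦ 3  ≥
p = 2, q = 1 ↦ 2  <
p = 2, q = 2 ↦ 1  <
p = 2, q = 3 ↦ 0  <
p = 3, q = 0 ↦ 3  ≥
p = 3, q = 1 ↦ 2  <
p = 3, q = 2 ↦ 1  <
p = 3, q = 3 ↦ 0  <
So 4 of the 16 assignments meet the threshold.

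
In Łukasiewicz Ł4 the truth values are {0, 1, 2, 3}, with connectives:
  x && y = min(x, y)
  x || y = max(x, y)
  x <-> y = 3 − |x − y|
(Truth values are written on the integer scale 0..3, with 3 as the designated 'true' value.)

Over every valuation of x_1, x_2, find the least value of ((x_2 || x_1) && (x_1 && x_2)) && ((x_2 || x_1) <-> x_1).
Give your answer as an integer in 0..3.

Take x_1 = 0, x_2 = 0:
x_2 || x_1 = 0 || 0 = 0
x_1 && x_2 = 0 && 0 = 0
(x_2 || x_1) && (x_1 && x_2) = 0 && 0 = 0
x_2 || x_1 = 0 || 0 = 0
(x_2 || x_1) <-> x_1 = 0 <-> 0 = 3
((x_2 || x_1) && (x_1 && x_2)) && ((x_2 || x_1) <-> x_1) = 0 && 3 = 0
No assignment yields a value below 0, so this is the minimum.

0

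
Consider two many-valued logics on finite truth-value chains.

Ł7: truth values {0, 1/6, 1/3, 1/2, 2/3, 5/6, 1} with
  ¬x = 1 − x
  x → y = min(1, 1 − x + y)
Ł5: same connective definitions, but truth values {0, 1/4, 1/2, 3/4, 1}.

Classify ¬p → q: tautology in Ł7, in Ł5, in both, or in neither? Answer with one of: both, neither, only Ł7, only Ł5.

In Ł7: at p = 0, q = 0 the value is 0 — not a tautology.
In Ł5: at p = 0, q = 0 the value is 0 — not a tautology.

neither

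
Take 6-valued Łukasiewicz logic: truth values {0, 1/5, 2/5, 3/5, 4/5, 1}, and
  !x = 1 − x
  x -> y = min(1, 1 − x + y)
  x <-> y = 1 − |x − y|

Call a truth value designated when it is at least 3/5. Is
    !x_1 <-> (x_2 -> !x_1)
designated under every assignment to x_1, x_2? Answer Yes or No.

Counterexample: take x_1 = 3/5, x_2 = 0.
!x_1 = !3/5 = 2/5
x_2 -> !x_1 = 0 -> 2/5 = 1
!x_1 <-> (x_2 -> !x_1) = 2/5 <-> 1 = 2/5
This gives 2/5, which is below 3/5.

No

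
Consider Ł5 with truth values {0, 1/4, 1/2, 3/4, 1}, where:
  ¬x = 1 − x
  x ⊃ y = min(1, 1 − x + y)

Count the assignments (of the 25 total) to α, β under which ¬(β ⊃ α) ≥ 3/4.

value 1: 1 assignment (counts)
value 3/4: 2 assignments (counts)
value 1/2: 3 assignments
value 1/4: 4 assignments
value 0: 15 assignments
So 3 of the 25 assignments meet the threshold.

3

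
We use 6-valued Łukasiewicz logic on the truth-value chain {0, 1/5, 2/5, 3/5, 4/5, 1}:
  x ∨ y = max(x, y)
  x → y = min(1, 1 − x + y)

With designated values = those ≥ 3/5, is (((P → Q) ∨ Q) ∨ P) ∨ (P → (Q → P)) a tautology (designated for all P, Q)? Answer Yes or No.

At P = 4/5, Q = 1/5, for instance:
P → Q = 4/5 → 1/5 = 2/5
(P → Q) ∨ Q = 2/5 ∨ 1/5 = 2/5
((P → Q) ∨ Q) ∨ P = 2/5 ∨ 4/5 = 4/5
Q → P = 1/5 → 4/5 = 1
P → (Q → P) = 4/5 → 1 = 1
(((P → Q) ∨ Q) ∨ P) ∨ (P → (Q → P)) = 4/5 ∨ 1 = 1
and checking the remaining 35 assignments likewise gives ≥ 3/5 in every case.

Yes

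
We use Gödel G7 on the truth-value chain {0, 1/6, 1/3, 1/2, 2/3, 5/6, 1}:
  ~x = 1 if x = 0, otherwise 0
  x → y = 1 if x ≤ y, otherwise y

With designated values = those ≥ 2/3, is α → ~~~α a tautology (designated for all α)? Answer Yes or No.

Counterexample: take α = 1/6.
~α = ~1/6 = 0
~~α = ~0 = 1
~~~α = ~1 = 0
α → ~~~α = 1/6 → 0 = 0
This gives 0, which is below 2/3.

No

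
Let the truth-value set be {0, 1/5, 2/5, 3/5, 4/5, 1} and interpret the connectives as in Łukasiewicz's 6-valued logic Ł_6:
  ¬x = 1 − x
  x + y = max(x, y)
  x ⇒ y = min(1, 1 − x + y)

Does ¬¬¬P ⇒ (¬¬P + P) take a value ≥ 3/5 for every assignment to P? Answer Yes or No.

Counterexample: take P = 0.
¬P = ¬0 = 1
¬¬P = ¬1 = 0
¬¬¬P = ¬0 = 1
¬P = ¬0 = 1
¬¬P = ¬1 = 0
¬¬P + P = 0 + 0 = 0
¬¬¬P ⇒ (¬¬P + P) = 1 ⇒ 0 = 0
This gives 0, which is below 3/5.

No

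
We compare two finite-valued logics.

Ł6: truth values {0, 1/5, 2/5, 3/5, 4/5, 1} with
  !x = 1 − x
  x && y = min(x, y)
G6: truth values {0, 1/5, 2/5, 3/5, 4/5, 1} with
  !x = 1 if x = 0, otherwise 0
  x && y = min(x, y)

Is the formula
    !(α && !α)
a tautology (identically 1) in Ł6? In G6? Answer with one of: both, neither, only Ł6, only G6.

In Ł6: at α = 1/5 the value is 4/5 — not a tautology.
In G6: every assignment gives 1 — tautology.

only G6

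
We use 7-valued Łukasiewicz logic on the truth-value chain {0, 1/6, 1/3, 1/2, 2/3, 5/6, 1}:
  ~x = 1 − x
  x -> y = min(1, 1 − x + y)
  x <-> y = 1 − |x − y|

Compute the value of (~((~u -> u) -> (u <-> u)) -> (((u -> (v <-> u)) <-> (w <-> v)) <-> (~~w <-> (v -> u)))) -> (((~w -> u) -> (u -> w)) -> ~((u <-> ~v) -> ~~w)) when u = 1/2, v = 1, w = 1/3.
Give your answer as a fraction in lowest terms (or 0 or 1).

1/6

~u = ~1/2 = 1/2
~u -> u = 1/2 -> 1/2 = 1
u <-> u = 1/2 <-> 1/2 = 1
(~u -> u) -> (u <-> u) = 1 -> 1 = 1
~((~u -> u) -> (u <-> u)) = ~1 = 0
v <-> u = 1 <-> 1/2 = 1/2
u -> (v <-> u) = 1/2 -> 1/2 = 1
w <-> v = 1/3 <-> 1 = 1/3
(u -> (v <-> u)) <-> (w <-> v) = 1 <-> 1/3 = 1/3
~w = ~1/3 = 2/3
~~w = ~2/3 = 1/3
v -> u = 1 -> 1/2 = 1/2
~~w <-> (v -> u) = 1/3 <-> 1/2 = 5/6
((u -> (v <-> u)) <-> (w <-> v)) <-> (~~w <-> (v -> u)) = 1/3 <-> 5/6 = 1/2
~((~u -> u) -> (u <-> u)) -> (((u -> (v <-> u)) <-> (w <-> v)) <-> (~~w <-> (v -> u))) = 0 -> 1/2 = 1
~w = ~1/3 = 2/3
~w -> u = 2/3 -> 1/2 = 5/6
u -> w = 1/2 -> 1/3 = 5/6
(~w -> u) -> (u -> w) = 5/6 -> 5/6 = 1
~v = ~1 = 0
u <-> ~v = 1/2 <-> 0 = 1/2
~w = ~1/3 = 2/3
~~w = ~2/3 = 1/3
(u <-> ~v) -> ~~w = 1/2 -> 1/3 = 5/6
~((u <-> ~v) -> ~~w) = ~5/6 = 1/6
((~w -> u) -> (u -> w)) -> ~((u <-> ~v) -> ~~w) = 1 -> 1/6 = 1/6
(~((~u -> u) -> (u <-> u)) -> (((u -> (v <-> u)) <-> (w <-> v)) <-> (~~w <-> (v -> u)))) -> (((~w -> u) -> (u -> w)) -> ~((u <-> ~v) -> ~~w)) = 1 -> 1/6 = 1/6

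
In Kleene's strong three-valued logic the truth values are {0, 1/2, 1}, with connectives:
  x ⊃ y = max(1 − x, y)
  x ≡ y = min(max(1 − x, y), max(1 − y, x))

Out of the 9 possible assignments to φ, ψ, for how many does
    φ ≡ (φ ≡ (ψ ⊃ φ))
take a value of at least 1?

4

φ = 0, ψ = 0 ↦ 1  ≥
φ = 0, ψ = 1/2 ↦ 1/2  <
φ = 0, ψ = 1 ↦ 0  <
φ = 1/2, ψ = 0 ↦ 1/2  <
φ = 1/2, ψ = 1/2 ↦ 1/2  <
φ = 1/2, ψ = 1 ↦ 1/2  <
φ = 1, ψ = 0 ↦ 1  ≥
φ = 1, ψ = 1/2 ↦ 1  ≥
φ = 1, ψ = 1 ↦ 1  ≥
So 4 of the 9 assignments meet the threshold.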